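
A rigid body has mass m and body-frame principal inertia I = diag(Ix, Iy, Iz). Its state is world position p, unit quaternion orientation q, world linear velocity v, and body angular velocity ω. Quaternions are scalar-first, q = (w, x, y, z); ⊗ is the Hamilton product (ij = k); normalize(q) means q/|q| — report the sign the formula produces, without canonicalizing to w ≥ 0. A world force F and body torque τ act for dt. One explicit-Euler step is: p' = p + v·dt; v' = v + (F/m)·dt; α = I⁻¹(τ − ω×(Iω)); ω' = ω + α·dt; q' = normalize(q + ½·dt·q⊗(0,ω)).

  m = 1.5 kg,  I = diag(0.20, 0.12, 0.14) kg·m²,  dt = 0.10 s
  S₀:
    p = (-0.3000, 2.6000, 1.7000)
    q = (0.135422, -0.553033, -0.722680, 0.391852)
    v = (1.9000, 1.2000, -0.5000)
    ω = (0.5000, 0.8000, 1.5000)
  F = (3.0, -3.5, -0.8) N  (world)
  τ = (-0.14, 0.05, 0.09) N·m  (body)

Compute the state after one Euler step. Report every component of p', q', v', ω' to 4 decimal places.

p' = (-0.1100, 2.7200, 1.6500)
q' = (0.1482, -0.6171, -0.6634, 0.3964)
v' = (2.1000, 0.9667, -0.5533)
ω' = (0.4180, 0.8042, 1.5871)

ω×(Iω) gyroscopic = (0.0240, 0.0450, -0.0320)
(τ − ω×Iω)/I = (-0.8200, 0.0417, 0.8714)
ω + α·dt = (0.4180, 0.8042, 1.5871)
Hamilton product q⊗(0,ω) = (0.2668825, -1.3297906, 1.1338131, 0.1220466)
updated quaternion q' = (0.1482, -0.6171, -0.6634, 0.3964)
linear accel F/m = (2.0000, -2.3333, -0.5333)
p + v·dt = (-0.1100, 2.7200, 1.6500)
v' = v + a·dt = (2.1000, 0.9667, -0.5533)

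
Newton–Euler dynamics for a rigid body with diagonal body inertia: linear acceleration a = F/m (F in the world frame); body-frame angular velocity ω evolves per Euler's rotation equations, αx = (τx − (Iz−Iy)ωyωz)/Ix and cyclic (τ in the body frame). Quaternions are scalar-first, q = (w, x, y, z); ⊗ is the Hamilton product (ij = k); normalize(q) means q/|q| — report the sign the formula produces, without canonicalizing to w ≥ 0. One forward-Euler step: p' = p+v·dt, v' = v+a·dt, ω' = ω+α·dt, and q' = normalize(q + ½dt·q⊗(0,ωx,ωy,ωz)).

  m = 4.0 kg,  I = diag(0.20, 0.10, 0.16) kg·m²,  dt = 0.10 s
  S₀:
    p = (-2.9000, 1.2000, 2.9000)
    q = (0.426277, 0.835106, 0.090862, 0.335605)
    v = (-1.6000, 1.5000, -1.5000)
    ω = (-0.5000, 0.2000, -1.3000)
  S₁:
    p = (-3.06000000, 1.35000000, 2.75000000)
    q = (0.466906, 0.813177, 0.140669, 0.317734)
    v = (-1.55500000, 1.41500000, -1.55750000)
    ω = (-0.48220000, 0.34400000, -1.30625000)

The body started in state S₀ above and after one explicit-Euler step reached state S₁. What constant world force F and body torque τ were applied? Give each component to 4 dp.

rate change Δω = (0.01780000, 0.14400000, -0.00625000)
precession coupling = (-0.0156, 0.0260, 0.0100)
applied torque τ = (0.0200, 0.1700, 0.0000)
Δv = v₁−v₀ = (0.04500000, -0.08500000, -0.05750000)
applied force F = (1.8000, -3.4000, -2.3000)

F = (1.8000, -3.4000, -2.3000)
τ = (0.0200, 0.1700, 0.0000)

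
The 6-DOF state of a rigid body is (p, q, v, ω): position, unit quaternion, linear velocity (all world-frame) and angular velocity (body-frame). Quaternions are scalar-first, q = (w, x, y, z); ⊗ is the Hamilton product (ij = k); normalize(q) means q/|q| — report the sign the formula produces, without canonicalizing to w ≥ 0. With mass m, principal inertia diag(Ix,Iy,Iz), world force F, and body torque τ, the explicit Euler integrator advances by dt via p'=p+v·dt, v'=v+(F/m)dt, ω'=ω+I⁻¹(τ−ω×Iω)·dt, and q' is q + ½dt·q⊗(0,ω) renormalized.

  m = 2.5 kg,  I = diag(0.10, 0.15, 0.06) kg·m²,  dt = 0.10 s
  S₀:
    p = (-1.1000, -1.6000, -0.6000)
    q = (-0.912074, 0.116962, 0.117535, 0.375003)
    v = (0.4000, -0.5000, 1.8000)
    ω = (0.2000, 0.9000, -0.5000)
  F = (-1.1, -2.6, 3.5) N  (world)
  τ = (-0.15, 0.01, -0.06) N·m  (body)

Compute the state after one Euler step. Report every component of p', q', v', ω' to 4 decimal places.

p' = (-1.0600, -1.6500, -0.4200)
q' = (-0.9079, 0.0879, 0.0831, 0.4013)
v' = (0.3560, -0.6040, 1.9400)
ω' = (0.0095, 0.9093, -0.6150)

(τ − ω×Iω)/I = (-1.9050, 0.0933, -1.1500)
ω + α·dt = (0.0095, 0.9093, -0.6150)
2q̇ = q⊗(0,ω) = (0.0583276, -0.5786850, -0.6873850, 0.5377958)
q + ½dt·q⊗(0,ω), renormalized = (-0.9079, 0.0879, 0.0831, 0.4013)
p + v·dt = (-1.0600, -1.6500, -0.4200)
new velocity v' = (0.3560, -0.6040, 1.9400)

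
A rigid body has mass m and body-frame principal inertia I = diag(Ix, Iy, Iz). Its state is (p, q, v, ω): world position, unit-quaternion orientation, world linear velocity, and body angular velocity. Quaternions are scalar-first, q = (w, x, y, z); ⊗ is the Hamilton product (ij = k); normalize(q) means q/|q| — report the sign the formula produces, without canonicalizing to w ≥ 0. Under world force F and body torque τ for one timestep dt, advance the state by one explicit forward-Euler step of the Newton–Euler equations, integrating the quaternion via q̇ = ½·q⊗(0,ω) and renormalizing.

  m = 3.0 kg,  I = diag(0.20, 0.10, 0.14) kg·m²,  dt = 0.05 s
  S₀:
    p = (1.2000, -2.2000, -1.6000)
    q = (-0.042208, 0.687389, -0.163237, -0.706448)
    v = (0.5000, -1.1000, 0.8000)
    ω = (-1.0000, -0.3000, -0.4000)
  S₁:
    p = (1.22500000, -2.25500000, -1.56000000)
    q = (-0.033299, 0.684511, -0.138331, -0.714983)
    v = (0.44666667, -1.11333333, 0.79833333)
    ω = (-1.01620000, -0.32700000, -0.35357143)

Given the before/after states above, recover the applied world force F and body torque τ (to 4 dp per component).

F = (-3.2000, -0.8000, -0.1000)
τ = (-0.0600, -0.0300, 0.1000)

ω₁ − ω₀ = (-0.01620000, -0.02700000, 0.04642857)
gyro term ω₀×Iω₀ = (0.0048, 0.0240, -0.0300)
I·α + gyro = (-0.0600, -0.0300, 0.1000)
velocity change Δv = (-0.05333333, -0.01333333, -0.00166667)
F = m·Δv/dt = (-3.2000, -0.8000, -0.1000)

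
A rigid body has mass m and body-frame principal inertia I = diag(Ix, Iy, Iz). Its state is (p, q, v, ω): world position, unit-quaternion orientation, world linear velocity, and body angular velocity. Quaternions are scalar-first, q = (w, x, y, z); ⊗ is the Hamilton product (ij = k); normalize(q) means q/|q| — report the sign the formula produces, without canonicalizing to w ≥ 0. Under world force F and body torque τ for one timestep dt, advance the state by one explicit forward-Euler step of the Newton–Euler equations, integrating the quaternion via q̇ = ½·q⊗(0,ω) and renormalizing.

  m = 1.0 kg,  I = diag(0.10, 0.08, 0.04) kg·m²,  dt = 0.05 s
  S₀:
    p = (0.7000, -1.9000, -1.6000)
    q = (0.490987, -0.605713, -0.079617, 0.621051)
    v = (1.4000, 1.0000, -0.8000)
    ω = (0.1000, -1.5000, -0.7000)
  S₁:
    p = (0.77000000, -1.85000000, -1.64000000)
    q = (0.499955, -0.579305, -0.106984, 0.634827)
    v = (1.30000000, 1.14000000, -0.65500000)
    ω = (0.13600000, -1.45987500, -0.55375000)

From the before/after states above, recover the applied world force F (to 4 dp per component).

F = (-2.0000, 2.8000, 2.9000)

v₁ − v₀ = (-0.10000000, 0.14000000, 0.14500000)
m·(v₁−v₀)/dt = (-2.0000, 2.8000, 2.9000)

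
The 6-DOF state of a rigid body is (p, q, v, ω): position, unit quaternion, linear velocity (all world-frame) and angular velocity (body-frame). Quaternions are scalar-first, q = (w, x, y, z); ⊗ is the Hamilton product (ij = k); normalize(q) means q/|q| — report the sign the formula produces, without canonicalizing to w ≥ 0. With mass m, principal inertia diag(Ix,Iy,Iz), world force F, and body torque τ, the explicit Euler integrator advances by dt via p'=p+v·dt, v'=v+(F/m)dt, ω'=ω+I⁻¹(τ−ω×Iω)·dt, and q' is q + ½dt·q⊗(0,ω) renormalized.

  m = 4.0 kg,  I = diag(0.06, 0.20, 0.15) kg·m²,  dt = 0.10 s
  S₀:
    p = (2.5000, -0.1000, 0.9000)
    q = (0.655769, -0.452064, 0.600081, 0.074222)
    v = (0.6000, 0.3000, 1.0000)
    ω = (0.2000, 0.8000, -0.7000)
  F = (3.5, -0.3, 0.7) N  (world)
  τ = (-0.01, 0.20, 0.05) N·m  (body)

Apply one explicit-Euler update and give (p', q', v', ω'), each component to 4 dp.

p' = (2.5600, -0.0700, 1.0000)
q' = (0.6380, -0.4688, 0.6103, 0.0271)
v' = (0.6875, 0.2925, 1.0175)
ω' = (0.1367, 0.8937, -0.6816)

(τ − ω×Iω)/I = (-0.6333, 0.9370, 0.1840)
ω + α·dt = (0.1367, 0.8937, -0.6816)
2q̇ = q⊗(0,ω) = (-0.3376966, -0.3482805, 0.2230148, -0.9407057)
q' = normalize(q + ½dt·q⊗(0,ω)) = (0.6380, -0.4688, 0.6103, 0.0271)
a = (0.8750, -0.0750, 0.1750)
new position p' = (2.5600, -0.0700, 1.0000)
v + (F/m)dt = (0.6875, 0.2925, 1.0175)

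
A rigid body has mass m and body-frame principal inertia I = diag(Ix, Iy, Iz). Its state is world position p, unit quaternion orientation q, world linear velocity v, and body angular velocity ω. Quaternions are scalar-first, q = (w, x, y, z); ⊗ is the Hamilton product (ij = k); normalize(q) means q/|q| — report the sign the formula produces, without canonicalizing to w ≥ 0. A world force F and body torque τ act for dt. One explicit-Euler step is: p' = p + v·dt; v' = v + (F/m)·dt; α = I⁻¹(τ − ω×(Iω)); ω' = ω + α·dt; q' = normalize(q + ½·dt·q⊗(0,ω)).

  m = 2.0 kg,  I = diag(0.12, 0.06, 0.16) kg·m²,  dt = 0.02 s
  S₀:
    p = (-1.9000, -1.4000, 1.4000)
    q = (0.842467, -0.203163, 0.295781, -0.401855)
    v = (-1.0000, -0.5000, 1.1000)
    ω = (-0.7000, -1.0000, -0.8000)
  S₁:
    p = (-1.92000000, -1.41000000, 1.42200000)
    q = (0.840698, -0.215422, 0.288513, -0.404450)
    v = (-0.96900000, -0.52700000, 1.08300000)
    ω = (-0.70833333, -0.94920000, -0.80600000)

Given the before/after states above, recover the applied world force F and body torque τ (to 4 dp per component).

F = (3.1000, -2.7000, -1.7000)
τ = (0.0300, 0.1300, -0.0900)

velocity change Δv = (0.03100000, -0.02700000, -0.01700000)
m·(v₁−v₀)/dt = (3.1000, -2.7000, -1.7000)
ω₁ − ω₀ = (-0.00833333, 0.05080000, -0.00600000)
gyro term ω₀×Iω₀ = (0.0800, -0.0224, -0.0420)
τ = I·(Δω/dt) + ω₀×(Iω₀) = (0.0300, 0.1300, -0.0900)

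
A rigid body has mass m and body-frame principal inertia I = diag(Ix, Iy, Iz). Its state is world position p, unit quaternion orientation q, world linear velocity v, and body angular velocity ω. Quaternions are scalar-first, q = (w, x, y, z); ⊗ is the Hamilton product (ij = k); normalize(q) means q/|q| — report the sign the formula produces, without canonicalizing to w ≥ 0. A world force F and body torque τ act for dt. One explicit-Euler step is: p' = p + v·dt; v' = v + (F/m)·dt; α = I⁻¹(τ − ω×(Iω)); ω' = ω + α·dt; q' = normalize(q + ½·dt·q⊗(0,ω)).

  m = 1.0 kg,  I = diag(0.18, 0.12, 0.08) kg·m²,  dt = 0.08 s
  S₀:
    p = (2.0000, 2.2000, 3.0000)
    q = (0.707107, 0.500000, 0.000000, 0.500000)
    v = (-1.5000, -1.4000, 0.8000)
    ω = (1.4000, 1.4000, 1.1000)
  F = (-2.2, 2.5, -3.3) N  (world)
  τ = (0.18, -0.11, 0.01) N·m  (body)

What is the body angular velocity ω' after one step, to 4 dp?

(τ − ω×Iω)/I = (1.3422, -2.2000, 1.5950)
ω' = ω + α·dt = (1.5074, 1.2240, 1.2276)

ω' = (1.5074, 1.2240, 1.2276)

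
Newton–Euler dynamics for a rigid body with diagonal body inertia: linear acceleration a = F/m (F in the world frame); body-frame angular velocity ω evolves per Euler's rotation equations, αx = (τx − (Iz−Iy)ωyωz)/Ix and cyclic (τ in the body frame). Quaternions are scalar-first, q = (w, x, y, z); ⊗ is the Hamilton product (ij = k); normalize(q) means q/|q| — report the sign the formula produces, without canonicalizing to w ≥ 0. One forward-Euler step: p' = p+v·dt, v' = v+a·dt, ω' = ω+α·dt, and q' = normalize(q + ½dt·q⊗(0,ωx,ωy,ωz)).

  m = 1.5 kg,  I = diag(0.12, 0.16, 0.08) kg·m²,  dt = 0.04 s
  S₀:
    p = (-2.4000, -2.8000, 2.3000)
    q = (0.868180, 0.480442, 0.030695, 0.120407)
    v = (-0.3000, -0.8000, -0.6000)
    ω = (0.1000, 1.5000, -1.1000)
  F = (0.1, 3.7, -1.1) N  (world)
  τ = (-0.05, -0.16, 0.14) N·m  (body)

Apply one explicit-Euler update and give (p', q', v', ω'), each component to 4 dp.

new position p' = (-2.4120, -2.8320, 2.2760)
new velocity v' = (-0.2973, -0.7013, -0.6293)
precession coupling ω×(Iω) = (0.1320, -0.0044, 0.0060)
angular accel α = (-1.5167, -0.9725, 1.6750)
ω' = ω + α·dt = (0.0393, 1.4611, -1.0330)
Hamilton product q⊗(0,ω) = (0.0383610, -0.1275570, 1.8427969, -0.2374045)
q' = normalize(q + ½dt·q⊗(0,ω)) = (0.8683, 0.4776, 0.0675, 0.1156)

p' = (-2.4120, -2.8320, 2.2760)
q' = (0.8683, 0.4776, 0.0675, 0.1156)
v' = (-0.2973, -0.7013, -0.6293)
ω' = (0.0393, 1.4611, -1.0330)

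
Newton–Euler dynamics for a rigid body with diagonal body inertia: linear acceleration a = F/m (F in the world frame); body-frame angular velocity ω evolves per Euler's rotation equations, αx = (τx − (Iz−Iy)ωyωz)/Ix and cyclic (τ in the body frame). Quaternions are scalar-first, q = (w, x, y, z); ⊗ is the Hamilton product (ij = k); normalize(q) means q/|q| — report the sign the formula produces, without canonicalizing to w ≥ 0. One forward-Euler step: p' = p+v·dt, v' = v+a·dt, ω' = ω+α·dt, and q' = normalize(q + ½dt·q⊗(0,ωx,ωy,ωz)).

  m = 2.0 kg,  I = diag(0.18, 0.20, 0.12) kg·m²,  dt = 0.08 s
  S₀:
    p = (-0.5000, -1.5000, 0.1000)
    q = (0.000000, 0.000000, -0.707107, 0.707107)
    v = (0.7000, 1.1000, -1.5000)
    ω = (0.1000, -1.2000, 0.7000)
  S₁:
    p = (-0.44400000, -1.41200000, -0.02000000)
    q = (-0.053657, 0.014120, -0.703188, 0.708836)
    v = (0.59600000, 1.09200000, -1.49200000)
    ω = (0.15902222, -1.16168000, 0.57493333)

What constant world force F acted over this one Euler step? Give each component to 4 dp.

velocity change Δv = (-0.10400000, -0.00800000, 0.00800000)
F = m·Δv/dt = (-2.6000, -0.2000, 0.2000)

F = (-2.6000, -0.2000, 0.2000)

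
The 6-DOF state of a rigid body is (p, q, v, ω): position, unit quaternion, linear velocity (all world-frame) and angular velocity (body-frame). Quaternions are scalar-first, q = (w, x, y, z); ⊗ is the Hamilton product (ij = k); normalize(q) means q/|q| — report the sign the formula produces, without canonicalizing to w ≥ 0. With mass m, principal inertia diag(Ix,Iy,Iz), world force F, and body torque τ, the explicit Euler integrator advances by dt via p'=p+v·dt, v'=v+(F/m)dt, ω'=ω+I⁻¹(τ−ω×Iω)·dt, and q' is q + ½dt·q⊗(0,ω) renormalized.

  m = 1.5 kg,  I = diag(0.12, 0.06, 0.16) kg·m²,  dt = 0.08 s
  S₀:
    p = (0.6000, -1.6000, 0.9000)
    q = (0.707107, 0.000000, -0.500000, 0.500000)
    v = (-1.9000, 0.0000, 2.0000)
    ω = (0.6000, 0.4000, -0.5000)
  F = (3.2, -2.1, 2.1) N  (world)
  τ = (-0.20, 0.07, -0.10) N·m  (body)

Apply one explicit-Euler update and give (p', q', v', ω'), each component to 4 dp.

p' = (0.4480, -1.6000, 1.0600)
q' = (0.7247, 0.0190, -0.4764, 0.4976)
v' = (-1.7293, -0.1120, 2.1120)
ω' = (0.4800, 0.4773, -0.5428)

linear accel F/m = (2.1333, -1.4000, 1.4000)
p' = p + v·dt = (0.4480, -1.6000, 1.0600)
new velocity v' = (-1.7293, -0.1120, 2.1120)
angular accel α = (-1.5000, 0.9667, -0.5350)
ω + α·dt = (0.4800, 0.4773, -0.5428)
2q̇ = q⊗(0,ω) = (0.4500000, 0.4742642, 0.5828428, -0.0535535)
q' = normalize(q + ½dt·q⊗(0,ω)) = (0.7247, 0.0190, -0.4764, 0.4976)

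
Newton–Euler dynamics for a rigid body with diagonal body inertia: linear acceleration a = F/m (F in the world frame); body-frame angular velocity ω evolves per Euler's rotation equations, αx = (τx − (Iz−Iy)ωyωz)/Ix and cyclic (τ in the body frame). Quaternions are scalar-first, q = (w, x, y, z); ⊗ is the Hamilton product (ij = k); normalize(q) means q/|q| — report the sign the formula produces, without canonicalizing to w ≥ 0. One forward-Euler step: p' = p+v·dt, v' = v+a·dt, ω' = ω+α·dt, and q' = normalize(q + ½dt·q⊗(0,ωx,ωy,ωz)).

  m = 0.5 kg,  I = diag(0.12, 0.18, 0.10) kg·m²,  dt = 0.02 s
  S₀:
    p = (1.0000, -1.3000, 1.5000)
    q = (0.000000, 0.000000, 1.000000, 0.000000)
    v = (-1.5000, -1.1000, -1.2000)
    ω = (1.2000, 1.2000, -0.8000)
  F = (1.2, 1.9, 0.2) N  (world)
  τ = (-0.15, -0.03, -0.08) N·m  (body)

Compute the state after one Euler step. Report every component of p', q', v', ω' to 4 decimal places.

p' = (0.9700, -1.3220, 1.4760)
q' = (-0.0120, -0.0080, 0.9998, -0.0120)
v' = (-1.4520, -1.0240, -1.1920)
ω' = (1.1622, 1.1988, -0.8333)

precession coupling ω×(Iω) = (0.0768, -0.0192, 0.0864)
(τ − ω×Iω)/I = (-1.8900, -0.0600, -1.6640)
ω + α·dt = (1.1622, 1.1988, -0.8333)
q⊗(0,ω) = (-1.2000000, -0.8000000, 0.0000000, -1.2000000)
updated quaternion q' = (-0.0120, -0.0080, 0.9998, -0.0120)
a = F/m = (2.4000, 3.8000, 0.4000)
p + v·dt = (0.9700, -1.3220, 1.4760)
v + (F/m)dt = (-1.4520, -1.0240, -1.1920)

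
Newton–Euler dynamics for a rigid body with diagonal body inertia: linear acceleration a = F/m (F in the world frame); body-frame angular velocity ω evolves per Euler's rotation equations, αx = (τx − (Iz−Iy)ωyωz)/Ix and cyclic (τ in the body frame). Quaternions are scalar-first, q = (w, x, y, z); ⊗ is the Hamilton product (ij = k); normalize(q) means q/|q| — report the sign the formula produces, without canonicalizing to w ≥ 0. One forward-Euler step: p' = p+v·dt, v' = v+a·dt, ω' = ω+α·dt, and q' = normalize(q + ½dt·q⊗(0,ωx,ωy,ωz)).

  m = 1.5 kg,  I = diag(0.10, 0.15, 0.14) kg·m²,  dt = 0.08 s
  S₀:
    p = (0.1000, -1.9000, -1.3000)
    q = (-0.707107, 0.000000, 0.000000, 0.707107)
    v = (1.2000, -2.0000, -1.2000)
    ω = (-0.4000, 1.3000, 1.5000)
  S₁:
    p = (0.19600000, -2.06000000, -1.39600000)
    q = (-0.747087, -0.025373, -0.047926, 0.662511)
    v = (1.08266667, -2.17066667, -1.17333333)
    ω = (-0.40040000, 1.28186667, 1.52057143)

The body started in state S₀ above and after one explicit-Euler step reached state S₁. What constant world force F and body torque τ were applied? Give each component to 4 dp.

v₁ − v₀ = (-0.11733333, -0.17066667, 0.02666667)
m·(v₁−v₀)/dt = (-2.2000, -3.2000, 0.5000)
ω₁ − ω₀ = (-0.00040000, -0.01813333, 0.02057143)
applied torque τ = (-0.0200, -0.0100, 0.0100)

F = (-2.2000, -3.2000, 0.5000)
τ = (-0.0200, -0.0100, 0.0100)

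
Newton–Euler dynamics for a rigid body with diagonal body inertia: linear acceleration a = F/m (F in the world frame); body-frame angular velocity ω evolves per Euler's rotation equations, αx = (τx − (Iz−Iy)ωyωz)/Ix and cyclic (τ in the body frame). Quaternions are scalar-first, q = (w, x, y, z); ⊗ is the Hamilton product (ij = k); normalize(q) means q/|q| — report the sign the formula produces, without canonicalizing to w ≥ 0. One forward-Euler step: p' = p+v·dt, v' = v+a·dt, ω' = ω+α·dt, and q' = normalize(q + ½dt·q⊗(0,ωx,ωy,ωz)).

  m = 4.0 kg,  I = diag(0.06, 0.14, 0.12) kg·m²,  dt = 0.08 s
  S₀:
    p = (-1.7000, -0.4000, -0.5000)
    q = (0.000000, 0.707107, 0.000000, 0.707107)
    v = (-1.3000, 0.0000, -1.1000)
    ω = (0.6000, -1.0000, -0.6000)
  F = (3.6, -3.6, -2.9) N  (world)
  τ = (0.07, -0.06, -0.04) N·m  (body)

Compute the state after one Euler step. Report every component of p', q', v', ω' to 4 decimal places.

p' = (-1.8040, -0.4000, -0.5880)
q' = (0.0000, 0.7344, 0.0339, 0.6779)
v' = (-1.2280, -0.0720, -1.1580)
ω' = (0.7093, -1.0466, -0.5947)

a = F/m = (0.9000, -0.9000, -0.7250)
p + v·dt = (-1.8040, -0.4000, -0.5880)
new velocity v' = (-1.2280, -0.0720, -1.1580)
ω×(Iω) gyroscopic = (-0.0120, 0.0216, -0.0480)
angular accel α = (1.3667, -0.5829, 0.0667)
ω' = ω + α·dt = (0.7093, -1.0466, -0.5947)
Hamilton product q⊗(0,ω) = (0.0000000, 0.7071070, 0.8485284, -0.7071070)
updated quaternion q' = (0.0000, 0.7344, 0.0339, 0.6779)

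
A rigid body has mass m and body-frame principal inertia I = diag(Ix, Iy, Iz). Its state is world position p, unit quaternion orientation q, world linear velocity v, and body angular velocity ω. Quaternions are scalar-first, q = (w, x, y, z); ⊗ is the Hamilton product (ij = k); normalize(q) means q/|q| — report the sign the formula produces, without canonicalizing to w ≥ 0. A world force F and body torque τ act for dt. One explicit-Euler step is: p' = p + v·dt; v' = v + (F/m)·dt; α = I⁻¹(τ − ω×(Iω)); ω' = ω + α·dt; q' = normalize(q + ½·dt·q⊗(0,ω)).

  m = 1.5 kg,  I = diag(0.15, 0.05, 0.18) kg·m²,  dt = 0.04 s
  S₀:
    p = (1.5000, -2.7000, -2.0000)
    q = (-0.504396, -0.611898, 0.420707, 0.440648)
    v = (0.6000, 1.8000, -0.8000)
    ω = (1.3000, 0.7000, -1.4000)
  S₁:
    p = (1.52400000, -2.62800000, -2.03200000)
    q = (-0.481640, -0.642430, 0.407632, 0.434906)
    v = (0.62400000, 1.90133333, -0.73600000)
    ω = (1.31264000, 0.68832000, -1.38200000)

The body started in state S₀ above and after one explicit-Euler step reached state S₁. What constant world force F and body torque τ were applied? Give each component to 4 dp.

v₁ − v₀ = (0.02400000, 0.10133333, 0.06400000)
applied force F = (0.9000, 3.8000, 2.4000)
rate change Δω = (0.01264000, -0.01168000, 0.01800000)
precession coupling = (-0.1274, 0.0546, -0.0910)
applied torque τ = (-0.0800, 0.0400, -0.0100)

F = (0.9000, 3.8000, 2.4000)
τ = (-0.0800, 0.0400, -0.0100)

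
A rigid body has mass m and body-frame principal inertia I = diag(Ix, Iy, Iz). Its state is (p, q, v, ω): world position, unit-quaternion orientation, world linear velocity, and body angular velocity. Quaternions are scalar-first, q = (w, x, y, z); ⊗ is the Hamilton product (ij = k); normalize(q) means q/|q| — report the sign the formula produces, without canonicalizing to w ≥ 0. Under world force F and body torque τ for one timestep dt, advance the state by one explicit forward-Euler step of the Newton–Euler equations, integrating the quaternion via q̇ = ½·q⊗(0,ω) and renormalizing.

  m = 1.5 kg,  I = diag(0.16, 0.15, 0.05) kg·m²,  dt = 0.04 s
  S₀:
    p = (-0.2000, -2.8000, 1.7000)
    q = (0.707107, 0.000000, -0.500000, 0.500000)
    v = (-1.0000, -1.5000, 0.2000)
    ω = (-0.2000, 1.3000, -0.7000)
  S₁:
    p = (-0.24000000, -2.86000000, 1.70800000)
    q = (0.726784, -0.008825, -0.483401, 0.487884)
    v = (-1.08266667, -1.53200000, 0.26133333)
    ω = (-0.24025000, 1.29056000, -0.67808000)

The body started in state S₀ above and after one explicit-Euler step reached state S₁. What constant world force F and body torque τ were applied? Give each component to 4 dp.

v₁ − v₀ = (-0.08266667, -0.03200000, 0.06133333)
applied force F = (-3.1000, -1.2000, 2.3000)
rate change Δω = (-0.04025000, -0.00944000, 0.02192000)
gyro term ω₀×Iω₀ = (0.0910, 0.0154, 0.0026)
applied torque τ = (-0.0700, -0.0200, 0.0300)

F = (-3.1000, -1.2000, 2.3000)
τ = (-0.0700, -0.0200, 0.0300)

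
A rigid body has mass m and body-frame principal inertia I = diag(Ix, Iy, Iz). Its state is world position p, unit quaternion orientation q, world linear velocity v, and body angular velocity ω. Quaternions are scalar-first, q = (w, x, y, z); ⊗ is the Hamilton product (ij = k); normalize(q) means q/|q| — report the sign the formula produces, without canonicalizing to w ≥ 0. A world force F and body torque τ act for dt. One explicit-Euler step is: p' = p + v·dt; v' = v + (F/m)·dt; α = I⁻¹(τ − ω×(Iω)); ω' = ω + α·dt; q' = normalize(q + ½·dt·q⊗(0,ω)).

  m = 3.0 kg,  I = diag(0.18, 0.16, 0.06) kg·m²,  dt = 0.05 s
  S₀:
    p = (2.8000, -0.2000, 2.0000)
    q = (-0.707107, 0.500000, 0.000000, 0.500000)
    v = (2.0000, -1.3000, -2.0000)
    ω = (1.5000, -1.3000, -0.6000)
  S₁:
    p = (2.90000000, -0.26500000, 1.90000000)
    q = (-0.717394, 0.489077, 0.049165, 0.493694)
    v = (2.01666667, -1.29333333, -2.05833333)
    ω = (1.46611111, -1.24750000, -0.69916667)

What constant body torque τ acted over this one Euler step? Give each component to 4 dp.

Δω = ω₁−ω₀ = (-0.03388889, 0.05250000, -0.09916667)
precession coupling = (-0.0780, -0.1080, 0.0390)
I·α + gyro = (-0.2000, 0.0600, -0.0800)

τ = (-0.2000, 0.0600, -0.0800)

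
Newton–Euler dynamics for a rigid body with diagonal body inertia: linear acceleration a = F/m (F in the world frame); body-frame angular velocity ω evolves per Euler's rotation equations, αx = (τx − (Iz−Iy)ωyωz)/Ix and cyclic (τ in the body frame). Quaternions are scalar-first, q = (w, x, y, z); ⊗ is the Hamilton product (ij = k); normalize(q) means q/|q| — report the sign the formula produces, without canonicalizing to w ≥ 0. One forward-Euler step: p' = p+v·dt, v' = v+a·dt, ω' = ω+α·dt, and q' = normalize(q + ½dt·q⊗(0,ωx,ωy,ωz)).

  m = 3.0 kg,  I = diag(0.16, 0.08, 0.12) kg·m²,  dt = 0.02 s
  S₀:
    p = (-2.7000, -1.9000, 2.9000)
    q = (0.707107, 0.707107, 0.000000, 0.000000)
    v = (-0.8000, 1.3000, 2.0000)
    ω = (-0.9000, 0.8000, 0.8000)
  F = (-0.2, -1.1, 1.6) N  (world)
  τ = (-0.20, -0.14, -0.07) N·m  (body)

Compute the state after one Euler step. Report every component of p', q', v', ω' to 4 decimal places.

ω×(Iω) gyroscopic = (0.0256, -0.0288, 0.0576)
(τ − ω×Iω)/I = (-1.4100, -1.3900, -1.0633)
ω' = ω + α·dt = (-0.9282, 0.7722, 0.7787)
q⊗(0,ω) = (0.6363963, -0.6363963, 0.0000000, 1.1313712)
q' = normalize(q + ½dt·q⊗(0,ω)) = (0.7134, 0.7007, 0.0000, 0.0113)
new position p' = (-2.7160, -1.8740, 2.9400)
v' = v + a·dt = (-0.8013, 1.2927, 2.0107)

p' = (-2.7160, -1.8740, 2.9400)
q' = (0.7134, 0.7007, 0.0000, 0.0113)
v' = (-0.8013, 1.2927, 2.0107)
ω' = (-0.9282, 0.7722, 0.7787)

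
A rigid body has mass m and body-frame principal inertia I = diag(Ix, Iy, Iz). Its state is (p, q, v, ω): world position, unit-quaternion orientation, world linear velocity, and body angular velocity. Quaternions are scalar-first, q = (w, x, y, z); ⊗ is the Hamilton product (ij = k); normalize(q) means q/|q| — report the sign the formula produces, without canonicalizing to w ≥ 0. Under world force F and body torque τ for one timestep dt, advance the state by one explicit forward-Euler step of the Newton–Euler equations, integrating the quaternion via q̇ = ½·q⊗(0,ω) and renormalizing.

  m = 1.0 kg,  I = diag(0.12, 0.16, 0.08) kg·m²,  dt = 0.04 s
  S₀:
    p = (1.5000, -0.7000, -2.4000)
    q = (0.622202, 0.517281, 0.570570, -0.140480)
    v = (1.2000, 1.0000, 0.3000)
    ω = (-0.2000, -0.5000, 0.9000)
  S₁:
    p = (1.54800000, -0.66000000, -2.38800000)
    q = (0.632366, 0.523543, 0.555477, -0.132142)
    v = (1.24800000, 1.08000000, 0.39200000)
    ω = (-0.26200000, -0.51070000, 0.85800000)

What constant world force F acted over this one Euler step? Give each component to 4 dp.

v₁ − v₀ = (0.04800000, 0.08000000, 0.09200000)
m·(v₁−v₀)/dt = (1.2000, 2.0000, 2.3000)

F = (1.2000, 2.0000, 2.3000)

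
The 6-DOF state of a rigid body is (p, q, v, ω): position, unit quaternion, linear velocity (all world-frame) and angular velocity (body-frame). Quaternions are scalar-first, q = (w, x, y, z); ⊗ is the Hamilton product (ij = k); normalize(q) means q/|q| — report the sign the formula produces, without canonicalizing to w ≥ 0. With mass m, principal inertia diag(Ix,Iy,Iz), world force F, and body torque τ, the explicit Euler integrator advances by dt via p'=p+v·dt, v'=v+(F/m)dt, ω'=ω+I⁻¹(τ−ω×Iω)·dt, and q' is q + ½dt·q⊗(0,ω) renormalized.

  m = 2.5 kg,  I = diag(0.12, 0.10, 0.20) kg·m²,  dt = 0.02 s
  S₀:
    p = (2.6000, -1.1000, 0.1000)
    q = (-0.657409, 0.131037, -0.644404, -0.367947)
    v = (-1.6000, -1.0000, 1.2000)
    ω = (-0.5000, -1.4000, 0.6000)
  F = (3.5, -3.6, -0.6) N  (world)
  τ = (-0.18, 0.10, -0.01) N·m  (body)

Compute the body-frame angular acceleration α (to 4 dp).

α = (-0.8000, 0.7600, 0.0200)

gyro term ω×Iω = (-0.0840, 0.0240, -0.0140)
angular accel α = (-0.8000, 0.7600, 0.0200)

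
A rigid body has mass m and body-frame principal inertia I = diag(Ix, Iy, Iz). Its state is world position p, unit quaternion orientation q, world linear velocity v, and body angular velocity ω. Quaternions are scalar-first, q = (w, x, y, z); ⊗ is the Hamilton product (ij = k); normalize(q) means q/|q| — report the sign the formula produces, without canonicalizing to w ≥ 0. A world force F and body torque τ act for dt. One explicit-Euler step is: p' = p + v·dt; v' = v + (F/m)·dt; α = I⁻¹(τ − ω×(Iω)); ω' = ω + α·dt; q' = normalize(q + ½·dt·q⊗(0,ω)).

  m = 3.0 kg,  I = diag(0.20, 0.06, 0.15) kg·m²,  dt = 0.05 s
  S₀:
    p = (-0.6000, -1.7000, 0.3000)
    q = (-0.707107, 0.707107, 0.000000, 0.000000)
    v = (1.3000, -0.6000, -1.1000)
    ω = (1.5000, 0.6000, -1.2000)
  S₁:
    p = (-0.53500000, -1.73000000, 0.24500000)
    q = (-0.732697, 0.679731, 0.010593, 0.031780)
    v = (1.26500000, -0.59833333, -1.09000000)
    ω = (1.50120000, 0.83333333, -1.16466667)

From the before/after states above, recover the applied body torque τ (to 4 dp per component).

rate change Δω = (0.00120000, 0.23333333, 0.03533333)
ω₀×(Iω₀) = (-0.0648, -0.0900, -0.1260)
applied torque τ = (-0.0600, 0.1900, -0.0200)

τ = (-0.0600, 0.1900, -0.0200)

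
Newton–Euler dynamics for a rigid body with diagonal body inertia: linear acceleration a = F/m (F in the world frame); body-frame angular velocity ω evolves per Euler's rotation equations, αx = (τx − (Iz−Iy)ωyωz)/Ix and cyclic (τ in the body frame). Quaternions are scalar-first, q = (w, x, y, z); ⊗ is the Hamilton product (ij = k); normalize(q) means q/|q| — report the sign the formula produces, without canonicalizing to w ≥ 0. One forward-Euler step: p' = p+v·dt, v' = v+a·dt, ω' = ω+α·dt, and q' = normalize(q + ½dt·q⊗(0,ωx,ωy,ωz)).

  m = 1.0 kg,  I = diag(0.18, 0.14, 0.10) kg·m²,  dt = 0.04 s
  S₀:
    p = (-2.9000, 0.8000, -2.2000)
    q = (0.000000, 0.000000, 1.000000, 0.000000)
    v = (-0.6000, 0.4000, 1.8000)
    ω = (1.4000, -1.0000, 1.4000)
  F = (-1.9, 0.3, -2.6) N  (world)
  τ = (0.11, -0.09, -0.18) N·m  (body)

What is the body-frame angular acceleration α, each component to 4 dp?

α = (0.3000, -1.7629, -2.3600)

gyro term ω×Iω = (0.0560, 0.1568, 0.0560)
angular accel α = (0.3000, -1.7629, -2.3600)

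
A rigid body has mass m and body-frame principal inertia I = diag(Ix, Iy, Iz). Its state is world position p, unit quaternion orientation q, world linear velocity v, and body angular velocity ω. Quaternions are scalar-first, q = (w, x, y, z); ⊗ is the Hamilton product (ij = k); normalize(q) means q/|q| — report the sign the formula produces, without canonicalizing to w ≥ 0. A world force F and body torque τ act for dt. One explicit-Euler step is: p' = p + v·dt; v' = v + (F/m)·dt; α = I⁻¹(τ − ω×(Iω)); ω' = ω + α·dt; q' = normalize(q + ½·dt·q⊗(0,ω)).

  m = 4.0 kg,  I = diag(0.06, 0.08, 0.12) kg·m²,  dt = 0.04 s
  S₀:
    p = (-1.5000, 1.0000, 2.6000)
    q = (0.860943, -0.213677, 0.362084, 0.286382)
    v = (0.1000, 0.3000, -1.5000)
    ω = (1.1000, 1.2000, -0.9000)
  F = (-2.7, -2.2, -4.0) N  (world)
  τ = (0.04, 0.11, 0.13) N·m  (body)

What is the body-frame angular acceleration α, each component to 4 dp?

α = (1.3867, 0.6325, 0.8633)

gyro term ω×Iω = (-0.0432, 0.0594, 0.0264)
angular accel α = (1.3867, 0.6325, 0.8633)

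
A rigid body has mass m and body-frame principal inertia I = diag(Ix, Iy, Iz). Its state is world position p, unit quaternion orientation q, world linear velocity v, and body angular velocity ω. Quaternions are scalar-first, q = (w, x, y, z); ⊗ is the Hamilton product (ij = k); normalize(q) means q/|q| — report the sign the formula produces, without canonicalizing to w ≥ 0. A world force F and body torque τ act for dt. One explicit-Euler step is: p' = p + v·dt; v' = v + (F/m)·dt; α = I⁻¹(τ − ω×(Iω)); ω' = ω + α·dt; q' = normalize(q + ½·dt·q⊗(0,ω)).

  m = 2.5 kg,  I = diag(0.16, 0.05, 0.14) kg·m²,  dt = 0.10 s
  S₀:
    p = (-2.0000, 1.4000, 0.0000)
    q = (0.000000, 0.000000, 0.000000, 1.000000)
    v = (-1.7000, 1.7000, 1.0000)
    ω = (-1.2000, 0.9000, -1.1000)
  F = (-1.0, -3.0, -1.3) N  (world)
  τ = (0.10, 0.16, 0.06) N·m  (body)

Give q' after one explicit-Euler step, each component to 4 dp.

q' = (0.0548, -0.0448, -0.0597, 0.9957)

2q̇ = q⊗(0,ω) = (1.1000000, -0.9000000, -1.2000000, 0.0000000)
q' = normalize(q + ½dt·q⊗(0,ω)) = (0.0548, -0.0448, -0.0597, 0.9957)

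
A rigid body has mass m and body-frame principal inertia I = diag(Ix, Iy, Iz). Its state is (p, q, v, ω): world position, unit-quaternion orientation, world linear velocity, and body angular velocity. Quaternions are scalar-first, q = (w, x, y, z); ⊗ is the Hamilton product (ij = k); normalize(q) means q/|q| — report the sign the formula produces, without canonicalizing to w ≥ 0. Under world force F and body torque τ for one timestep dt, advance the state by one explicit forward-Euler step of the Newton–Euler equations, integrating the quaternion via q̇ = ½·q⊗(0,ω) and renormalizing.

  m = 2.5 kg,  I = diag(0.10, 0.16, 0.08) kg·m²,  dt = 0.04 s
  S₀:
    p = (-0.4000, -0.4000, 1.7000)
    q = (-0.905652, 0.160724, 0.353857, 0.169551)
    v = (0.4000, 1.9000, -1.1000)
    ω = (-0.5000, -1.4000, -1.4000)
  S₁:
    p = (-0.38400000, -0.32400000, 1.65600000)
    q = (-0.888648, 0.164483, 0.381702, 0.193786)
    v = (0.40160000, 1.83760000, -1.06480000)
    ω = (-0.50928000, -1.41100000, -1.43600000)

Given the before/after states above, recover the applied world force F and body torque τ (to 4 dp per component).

F = (0.1000, -3.9000, 2.2000)
τ = (-0.1800, -0.0300, -0.0300)

velocity change Δv = (0.00160000, -0.06240000, 0.03520000)
applied force F = (0.1000, -3.9000, 2.2000)
rate change Δω = (-0.00928000, -0.01100000, -0.03600000)
τ = I·(Δω/dt) + ω₀×(Iω₀) = (-0.1800, -0.0300, -0.0300)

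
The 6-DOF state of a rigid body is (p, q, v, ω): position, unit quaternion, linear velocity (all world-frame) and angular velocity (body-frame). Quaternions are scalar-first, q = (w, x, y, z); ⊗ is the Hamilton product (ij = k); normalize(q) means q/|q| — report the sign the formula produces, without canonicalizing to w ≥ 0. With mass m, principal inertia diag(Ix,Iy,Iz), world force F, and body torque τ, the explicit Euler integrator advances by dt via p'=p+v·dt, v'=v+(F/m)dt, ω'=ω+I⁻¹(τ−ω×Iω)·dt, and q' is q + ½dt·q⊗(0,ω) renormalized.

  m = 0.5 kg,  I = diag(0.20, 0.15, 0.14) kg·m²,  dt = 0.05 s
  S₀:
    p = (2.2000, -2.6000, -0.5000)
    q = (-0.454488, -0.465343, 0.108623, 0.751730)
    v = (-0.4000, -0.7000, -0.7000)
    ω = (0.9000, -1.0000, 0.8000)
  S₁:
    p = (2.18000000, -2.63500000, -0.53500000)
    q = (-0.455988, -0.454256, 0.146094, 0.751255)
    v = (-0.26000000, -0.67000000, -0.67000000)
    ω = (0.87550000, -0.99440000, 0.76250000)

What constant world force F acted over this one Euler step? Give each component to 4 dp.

F = (1.4000, 0.3000, 0.3000)

v₁ − v₀ = (0.14000000, 0.03000000, 0.03000000)
F = m·Δv/dt = (1.4000, 0.3000, 0.3000)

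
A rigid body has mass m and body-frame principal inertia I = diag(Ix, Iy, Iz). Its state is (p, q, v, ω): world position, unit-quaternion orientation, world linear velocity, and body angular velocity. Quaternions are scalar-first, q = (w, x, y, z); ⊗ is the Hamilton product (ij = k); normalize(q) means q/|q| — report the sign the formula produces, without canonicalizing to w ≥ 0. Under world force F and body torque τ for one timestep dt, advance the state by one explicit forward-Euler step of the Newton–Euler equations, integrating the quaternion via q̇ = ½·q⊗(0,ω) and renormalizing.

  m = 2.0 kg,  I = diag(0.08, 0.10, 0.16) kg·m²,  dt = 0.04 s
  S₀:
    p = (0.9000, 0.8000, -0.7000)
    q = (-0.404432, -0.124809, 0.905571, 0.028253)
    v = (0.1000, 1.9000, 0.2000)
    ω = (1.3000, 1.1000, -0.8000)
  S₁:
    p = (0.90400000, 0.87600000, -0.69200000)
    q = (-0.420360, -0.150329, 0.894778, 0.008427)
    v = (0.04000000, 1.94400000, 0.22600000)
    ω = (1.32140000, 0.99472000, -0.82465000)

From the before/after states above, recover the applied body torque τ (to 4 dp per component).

rate change Δω = (0.02140000, -0.10528000, -0.02465000)
applied torque τ = (-0.0100, -0.1800, -0.0700)

τ = (-0.0100, -0.1800, -0.0700)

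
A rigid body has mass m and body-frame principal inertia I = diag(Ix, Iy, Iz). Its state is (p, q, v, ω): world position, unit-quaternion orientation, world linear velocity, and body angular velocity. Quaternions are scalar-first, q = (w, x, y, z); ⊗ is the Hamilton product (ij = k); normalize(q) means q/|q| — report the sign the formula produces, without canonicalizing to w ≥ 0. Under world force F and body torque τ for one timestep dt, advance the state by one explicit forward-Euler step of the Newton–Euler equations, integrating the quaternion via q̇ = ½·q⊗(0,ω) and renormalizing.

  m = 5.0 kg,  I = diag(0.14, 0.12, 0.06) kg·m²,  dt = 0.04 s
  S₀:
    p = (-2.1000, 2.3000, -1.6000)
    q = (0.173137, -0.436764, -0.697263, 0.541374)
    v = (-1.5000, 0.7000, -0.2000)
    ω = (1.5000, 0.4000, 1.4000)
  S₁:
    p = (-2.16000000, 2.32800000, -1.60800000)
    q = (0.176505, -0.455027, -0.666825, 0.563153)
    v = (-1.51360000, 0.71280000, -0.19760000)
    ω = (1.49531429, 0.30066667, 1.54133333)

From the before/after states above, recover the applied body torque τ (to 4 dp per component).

ω₁ − ω₀ = (-0.00468571, -0.09933333, 0.14133333)
gyro term ω₀×Iω₀ = (-0.0336, 0.1680, -0.0120)
τ = I·(Δω/dt) + ω₀×(Iω₀) = (-0.0500, -0.1300, 0.2000)

τ = (-0.0500, -0.1300, 0.2000)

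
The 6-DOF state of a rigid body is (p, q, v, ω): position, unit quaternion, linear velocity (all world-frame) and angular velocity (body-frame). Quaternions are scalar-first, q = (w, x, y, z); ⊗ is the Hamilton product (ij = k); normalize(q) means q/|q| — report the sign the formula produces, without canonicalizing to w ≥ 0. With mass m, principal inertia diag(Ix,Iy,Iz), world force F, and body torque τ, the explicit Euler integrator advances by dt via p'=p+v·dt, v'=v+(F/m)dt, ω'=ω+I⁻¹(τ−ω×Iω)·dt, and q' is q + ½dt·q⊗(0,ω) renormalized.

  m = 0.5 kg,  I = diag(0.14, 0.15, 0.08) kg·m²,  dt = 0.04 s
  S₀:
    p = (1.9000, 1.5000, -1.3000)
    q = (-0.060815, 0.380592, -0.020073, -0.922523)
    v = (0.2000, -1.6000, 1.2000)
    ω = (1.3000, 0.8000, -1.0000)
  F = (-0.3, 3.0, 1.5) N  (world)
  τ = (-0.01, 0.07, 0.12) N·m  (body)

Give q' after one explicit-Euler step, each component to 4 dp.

q⊗(0,ω) = (-1.4012342, 0.6790319, -0.8673399, 0.3913835)
updated quaternion q' = (-0.0888, 0.3939, -0.0374, -0.9141)

q' = (-0.0888, 0.3939, -0.0374, -0.9141)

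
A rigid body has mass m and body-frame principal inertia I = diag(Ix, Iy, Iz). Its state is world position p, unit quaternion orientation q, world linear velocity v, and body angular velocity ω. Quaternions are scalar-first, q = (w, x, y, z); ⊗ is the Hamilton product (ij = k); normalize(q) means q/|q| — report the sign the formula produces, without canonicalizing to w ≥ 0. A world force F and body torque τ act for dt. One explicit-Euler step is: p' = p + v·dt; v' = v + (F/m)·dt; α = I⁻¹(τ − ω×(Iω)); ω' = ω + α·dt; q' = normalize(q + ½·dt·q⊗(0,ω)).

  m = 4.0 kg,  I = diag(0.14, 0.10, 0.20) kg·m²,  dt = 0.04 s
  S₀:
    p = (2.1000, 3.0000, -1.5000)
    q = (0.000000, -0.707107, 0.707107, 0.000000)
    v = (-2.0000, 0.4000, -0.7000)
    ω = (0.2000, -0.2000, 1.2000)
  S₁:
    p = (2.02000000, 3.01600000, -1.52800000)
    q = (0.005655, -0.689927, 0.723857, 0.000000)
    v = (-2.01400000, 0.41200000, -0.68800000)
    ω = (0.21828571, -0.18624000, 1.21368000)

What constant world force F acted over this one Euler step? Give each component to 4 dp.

velocity change Δv = (-0.01400000, 0.01200000, 0.01200000)
m·(v₁−v₀)/dt = (-1.4000, 1.2000, 1.2000)

F = (-1.4000, 1.2000, 1.2000)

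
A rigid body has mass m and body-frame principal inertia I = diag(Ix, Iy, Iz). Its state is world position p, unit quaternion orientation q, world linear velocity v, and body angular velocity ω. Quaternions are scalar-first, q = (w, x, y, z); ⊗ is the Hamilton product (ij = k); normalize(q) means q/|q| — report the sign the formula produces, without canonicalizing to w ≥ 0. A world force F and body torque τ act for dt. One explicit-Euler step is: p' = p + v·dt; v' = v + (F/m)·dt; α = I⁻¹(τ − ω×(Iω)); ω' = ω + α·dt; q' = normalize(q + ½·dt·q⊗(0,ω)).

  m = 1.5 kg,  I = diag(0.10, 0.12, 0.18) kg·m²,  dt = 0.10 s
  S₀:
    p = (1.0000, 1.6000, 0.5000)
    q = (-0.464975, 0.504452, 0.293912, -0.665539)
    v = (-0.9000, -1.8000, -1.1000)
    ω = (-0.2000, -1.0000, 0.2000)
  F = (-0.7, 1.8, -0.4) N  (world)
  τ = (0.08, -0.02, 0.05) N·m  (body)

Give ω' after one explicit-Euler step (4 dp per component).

gyro term ω×Iω = (-0.0120, 0.0032, 0.0040)
angular accel α = (0.9200, -0.1933, 0.2556)
ω' = ω + α·dt = (-0.1080, -1.0193, 0.2256)

ω' = (-0.1080, -1.0193, 0.2256)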